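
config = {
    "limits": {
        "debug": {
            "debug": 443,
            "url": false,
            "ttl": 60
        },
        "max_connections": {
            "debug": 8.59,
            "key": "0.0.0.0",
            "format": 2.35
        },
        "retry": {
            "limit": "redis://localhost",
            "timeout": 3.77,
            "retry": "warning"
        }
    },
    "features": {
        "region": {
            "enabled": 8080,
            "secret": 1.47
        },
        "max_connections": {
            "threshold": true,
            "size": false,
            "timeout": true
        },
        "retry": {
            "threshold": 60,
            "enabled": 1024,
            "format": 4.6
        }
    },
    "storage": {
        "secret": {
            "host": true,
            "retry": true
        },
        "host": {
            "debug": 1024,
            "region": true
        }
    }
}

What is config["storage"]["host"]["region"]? True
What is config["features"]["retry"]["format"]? 4.6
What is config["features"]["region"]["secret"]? 1.47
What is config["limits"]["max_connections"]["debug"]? 8.59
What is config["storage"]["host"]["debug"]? 1024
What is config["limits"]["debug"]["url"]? False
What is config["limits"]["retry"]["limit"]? "redis://localhost"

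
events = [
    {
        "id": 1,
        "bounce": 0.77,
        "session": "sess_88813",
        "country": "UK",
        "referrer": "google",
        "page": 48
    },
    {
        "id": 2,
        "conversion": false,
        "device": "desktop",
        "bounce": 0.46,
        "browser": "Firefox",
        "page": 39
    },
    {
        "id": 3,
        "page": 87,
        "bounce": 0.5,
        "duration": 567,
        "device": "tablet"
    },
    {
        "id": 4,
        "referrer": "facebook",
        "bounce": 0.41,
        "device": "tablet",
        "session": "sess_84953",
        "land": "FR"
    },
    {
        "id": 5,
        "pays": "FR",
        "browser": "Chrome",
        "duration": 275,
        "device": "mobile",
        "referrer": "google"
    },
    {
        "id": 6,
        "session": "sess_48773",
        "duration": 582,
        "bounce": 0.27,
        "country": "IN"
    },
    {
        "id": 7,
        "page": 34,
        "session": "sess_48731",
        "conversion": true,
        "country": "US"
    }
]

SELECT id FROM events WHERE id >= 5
[5, 6, 7]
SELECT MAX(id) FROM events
7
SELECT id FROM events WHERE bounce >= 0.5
[1, 3]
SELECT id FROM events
[1, 2, 3, 4, 5, 6, 7]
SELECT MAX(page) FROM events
87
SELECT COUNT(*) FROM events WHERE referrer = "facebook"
1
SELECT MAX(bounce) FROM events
0.77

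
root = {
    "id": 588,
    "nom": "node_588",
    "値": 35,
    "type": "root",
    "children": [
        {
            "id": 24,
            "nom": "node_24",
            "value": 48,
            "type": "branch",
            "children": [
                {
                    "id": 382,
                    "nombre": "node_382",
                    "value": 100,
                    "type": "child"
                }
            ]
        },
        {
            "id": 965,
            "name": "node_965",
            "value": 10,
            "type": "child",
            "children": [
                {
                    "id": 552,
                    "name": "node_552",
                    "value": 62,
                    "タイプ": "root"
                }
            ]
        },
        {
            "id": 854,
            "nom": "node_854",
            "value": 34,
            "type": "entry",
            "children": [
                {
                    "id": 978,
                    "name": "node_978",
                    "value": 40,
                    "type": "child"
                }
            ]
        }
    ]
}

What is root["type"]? "root"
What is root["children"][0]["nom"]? "node_24"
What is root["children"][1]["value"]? 10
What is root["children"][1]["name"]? "node_965"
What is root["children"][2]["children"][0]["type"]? "child"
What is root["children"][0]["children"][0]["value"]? 100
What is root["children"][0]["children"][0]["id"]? 382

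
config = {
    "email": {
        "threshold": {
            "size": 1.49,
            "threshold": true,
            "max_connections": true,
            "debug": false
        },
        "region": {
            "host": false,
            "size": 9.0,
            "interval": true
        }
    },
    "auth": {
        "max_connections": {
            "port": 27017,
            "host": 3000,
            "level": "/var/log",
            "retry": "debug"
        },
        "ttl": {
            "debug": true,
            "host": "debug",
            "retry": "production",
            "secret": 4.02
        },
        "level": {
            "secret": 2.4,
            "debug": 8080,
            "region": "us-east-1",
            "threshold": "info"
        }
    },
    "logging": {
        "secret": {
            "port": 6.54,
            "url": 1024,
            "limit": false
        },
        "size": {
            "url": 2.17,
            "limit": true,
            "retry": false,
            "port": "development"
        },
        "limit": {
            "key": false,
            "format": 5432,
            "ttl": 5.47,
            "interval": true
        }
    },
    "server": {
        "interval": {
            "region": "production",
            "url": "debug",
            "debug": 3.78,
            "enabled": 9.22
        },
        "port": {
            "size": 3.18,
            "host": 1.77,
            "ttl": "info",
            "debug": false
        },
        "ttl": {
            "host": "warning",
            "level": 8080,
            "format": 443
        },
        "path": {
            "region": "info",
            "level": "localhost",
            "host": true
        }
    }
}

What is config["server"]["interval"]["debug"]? 3.78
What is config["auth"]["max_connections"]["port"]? 27017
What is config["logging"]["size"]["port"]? "development"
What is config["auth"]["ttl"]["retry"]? "production"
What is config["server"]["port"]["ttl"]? "info"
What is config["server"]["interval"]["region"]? "production"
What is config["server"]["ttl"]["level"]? 8080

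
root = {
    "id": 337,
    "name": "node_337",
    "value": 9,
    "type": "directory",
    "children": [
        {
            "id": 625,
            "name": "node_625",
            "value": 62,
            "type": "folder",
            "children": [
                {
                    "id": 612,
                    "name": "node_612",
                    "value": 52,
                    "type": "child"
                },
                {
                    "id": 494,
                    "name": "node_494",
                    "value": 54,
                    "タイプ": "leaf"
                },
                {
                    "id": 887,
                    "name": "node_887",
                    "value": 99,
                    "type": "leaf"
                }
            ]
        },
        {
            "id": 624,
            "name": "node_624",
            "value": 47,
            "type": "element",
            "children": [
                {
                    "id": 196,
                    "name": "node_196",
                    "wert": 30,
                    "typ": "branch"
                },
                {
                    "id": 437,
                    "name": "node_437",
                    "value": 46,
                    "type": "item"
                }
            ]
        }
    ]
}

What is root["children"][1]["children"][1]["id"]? 437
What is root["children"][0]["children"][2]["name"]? "node_887"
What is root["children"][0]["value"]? 62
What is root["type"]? "directory"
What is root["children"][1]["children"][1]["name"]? "node_437"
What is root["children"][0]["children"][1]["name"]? "node_494"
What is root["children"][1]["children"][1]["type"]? "item"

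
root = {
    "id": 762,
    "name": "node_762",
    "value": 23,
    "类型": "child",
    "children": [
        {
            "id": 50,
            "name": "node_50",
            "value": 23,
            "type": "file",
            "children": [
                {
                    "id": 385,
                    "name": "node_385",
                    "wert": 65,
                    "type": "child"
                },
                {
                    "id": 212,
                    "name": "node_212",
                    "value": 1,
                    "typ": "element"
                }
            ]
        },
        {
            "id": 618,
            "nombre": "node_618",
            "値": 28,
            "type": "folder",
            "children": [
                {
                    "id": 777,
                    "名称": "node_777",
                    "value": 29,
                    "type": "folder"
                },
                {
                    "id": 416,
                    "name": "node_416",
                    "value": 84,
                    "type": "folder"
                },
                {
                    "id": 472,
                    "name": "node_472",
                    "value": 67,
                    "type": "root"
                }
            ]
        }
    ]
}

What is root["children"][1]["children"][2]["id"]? 472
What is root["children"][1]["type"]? "folder"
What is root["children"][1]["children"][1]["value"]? 84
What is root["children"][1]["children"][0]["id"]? 777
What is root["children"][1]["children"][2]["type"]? "root"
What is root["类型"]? "child"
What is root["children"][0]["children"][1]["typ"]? "element"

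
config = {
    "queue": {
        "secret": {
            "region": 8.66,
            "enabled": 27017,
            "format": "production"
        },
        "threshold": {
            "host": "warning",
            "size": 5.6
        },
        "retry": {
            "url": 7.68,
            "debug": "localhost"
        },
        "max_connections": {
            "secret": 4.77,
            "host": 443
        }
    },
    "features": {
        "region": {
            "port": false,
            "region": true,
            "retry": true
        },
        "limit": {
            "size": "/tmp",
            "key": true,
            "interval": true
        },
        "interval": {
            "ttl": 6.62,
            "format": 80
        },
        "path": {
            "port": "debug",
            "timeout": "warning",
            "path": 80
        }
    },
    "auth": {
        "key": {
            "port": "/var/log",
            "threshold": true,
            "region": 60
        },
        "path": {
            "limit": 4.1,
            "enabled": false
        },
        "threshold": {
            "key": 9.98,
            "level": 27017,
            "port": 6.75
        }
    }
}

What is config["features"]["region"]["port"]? False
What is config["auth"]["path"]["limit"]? 4.1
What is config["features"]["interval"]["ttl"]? 6.62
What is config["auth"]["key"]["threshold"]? True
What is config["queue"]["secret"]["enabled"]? 27017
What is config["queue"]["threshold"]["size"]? 5.6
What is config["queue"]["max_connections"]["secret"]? 4.77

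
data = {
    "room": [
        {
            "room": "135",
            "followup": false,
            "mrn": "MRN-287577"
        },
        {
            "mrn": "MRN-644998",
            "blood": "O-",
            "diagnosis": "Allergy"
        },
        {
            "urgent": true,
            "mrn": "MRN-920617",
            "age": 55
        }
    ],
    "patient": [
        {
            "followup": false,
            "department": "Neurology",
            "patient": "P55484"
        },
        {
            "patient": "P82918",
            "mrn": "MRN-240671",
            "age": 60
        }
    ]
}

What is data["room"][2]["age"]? 55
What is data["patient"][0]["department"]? "Neurology"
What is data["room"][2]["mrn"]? "MRN-920617"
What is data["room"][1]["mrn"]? "MRN-644998"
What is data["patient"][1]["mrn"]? "MRN-240671"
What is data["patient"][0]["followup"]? False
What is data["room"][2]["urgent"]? True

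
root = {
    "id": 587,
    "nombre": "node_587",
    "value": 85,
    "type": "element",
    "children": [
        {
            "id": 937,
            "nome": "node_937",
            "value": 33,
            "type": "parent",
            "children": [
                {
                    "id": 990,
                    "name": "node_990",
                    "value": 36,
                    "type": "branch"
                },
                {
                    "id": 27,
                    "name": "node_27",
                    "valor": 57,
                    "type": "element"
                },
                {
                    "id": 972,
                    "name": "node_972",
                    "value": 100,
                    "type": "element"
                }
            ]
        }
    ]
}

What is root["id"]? 587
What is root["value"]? 85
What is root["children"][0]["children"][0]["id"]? 990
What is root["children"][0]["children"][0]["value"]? 36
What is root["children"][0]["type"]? "parent"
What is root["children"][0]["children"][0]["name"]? "node_990"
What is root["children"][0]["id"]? 937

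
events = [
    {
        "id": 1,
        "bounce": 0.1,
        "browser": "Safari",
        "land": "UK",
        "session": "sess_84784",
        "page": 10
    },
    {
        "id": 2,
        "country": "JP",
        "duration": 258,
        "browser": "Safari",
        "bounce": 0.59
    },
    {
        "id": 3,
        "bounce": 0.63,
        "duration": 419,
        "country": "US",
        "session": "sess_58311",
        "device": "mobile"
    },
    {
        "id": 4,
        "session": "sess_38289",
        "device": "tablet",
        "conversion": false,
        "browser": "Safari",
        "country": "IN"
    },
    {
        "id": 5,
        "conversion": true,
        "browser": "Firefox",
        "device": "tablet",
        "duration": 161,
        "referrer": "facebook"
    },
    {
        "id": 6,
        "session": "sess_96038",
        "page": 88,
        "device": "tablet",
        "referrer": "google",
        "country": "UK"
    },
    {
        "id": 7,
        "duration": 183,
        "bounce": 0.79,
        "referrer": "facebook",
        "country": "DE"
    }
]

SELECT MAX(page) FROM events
88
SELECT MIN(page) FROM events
10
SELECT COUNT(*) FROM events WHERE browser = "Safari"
3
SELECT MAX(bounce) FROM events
0.79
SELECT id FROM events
[1, 2, 3, 4, 5, 6, 7]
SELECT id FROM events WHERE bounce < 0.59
[1]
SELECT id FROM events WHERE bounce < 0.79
[1, 2, 3]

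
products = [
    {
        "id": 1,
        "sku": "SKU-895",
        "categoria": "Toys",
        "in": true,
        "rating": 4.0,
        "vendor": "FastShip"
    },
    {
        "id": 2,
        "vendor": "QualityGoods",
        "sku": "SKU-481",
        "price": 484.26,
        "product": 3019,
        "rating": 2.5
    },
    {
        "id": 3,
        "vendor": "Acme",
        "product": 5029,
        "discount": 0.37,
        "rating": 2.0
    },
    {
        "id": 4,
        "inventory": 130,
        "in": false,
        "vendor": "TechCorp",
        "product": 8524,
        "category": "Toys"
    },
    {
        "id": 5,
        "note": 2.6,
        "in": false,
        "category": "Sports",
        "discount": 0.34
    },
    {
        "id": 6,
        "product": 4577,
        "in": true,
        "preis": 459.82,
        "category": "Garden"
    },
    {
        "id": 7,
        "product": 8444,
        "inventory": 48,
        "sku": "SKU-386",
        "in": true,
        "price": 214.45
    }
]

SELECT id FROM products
[1, 2, 3, 4, 5, 6, 7]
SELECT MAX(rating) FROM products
4.0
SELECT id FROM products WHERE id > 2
[3, 4, 5, 6, 7]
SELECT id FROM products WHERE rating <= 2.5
[2, 3]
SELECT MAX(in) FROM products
True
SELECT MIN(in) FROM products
False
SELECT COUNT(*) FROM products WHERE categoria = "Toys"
1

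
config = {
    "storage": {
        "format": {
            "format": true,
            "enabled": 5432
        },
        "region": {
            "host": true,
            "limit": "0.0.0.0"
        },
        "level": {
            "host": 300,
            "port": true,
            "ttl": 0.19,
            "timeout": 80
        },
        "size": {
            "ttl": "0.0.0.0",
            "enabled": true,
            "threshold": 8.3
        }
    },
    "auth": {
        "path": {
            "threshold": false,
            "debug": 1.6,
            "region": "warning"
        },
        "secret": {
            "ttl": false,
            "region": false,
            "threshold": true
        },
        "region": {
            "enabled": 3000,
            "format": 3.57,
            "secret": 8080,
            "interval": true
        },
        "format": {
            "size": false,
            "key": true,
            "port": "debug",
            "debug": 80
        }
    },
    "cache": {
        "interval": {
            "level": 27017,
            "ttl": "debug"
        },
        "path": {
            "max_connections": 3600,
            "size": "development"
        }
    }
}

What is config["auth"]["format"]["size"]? False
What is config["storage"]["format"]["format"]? True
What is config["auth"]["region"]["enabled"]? 3000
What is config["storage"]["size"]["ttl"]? "0.0.0.0"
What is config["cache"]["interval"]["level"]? 27017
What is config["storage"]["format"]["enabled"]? 5432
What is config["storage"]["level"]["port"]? True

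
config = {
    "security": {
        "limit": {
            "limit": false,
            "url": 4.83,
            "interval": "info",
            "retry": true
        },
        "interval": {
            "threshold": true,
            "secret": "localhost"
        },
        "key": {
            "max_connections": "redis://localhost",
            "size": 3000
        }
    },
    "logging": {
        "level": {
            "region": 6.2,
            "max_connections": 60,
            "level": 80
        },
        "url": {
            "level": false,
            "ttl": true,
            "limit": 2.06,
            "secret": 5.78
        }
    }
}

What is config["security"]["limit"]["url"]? 4.83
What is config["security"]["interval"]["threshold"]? True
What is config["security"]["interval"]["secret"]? "localhost"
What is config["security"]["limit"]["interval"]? "info"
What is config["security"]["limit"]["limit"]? False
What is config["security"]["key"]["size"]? 3000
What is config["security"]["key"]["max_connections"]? "redis://localhost"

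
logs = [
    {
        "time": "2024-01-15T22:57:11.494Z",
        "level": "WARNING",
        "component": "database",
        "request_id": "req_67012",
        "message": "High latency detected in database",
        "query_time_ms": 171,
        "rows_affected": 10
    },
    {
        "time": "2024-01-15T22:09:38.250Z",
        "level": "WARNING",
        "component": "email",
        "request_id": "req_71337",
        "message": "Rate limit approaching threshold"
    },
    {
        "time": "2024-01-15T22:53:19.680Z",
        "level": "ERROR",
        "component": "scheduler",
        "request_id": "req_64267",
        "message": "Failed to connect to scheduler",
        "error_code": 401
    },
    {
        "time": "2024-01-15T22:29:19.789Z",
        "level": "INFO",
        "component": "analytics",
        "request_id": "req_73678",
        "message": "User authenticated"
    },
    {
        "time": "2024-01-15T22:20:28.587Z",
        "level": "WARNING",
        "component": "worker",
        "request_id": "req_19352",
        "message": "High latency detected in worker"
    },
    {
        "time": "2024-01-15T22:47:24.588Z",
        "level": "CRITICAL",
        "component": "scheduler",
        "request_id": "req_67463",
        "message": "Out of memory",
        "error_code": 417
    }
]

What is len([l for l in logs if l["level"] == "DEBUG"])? 0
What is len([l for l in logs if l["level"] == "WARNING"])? 3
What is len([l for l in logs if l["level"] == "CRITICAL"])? 1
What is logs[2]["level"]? "ERROR"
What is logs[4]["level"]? "WARNING"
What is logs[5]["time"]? "2024-01-15T22:47:24.588Z"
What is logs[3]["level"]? "INFO"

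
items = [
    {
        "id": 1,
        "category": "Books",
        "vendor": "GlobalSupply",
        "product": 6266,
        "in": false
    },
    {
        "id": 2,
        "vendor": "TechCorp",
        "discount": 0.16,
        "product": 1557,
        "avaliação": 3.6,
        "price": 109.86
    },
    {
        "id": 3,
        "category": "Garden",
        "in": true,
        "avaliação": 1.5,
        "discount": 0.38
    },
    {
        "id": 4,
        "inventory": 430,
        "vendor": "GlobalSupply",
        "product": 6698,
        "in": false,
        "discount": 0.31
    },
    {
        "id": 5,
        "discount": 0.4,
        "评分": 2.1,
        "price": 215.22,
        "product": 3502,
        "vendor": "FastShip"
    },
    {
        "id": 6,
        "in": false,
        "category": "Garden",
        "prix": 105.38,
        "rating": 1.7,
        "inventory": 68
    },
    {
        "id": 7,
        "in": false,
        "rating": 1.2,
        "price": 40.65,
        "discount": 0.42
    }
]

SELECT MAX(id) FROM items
7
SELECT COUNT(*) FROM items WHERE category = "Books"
1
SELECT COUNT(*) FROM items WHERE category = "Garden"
2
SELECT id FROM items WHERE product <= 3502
[2, 5]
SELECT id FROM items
[1, 2, 3, 4, 5, 6, 7]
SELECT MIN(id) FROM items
1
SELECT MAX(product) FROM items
6698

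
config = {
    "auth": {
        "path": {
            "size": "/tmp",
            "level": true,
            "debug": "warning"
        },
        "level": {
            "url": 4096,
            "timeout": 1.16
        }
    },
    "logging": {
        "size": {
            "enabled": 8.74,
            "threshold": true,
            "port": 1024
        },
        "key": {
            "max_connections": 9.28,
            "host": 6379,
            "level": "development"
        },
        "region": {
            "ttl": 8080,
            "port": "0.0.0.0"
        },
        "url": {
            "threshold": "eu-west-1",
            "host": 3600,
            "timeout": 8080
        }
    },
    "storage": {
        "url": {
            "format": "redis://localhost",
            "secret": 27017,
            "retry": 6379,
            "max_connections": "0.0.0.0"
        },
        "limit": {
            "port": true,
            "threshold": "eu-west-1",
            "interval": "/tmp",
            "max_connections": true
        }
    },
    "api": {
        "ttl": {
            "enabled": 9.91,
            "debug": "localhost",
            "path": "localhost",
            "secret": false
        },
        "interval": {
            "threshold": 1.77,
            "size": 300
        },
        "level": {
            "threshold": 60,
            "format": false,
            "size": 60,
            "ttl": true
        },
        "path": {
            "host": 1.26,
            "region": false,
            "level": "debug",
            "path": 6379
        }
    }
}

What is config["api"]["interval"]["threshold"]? 1.77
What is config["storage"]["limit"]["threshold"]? "eu-west-1"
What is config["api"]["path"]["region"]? False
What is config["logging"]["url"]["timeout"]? 8080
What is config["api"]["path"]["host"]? 1.26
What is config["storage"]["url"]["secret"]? 27017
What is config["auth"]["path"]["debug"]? "warning"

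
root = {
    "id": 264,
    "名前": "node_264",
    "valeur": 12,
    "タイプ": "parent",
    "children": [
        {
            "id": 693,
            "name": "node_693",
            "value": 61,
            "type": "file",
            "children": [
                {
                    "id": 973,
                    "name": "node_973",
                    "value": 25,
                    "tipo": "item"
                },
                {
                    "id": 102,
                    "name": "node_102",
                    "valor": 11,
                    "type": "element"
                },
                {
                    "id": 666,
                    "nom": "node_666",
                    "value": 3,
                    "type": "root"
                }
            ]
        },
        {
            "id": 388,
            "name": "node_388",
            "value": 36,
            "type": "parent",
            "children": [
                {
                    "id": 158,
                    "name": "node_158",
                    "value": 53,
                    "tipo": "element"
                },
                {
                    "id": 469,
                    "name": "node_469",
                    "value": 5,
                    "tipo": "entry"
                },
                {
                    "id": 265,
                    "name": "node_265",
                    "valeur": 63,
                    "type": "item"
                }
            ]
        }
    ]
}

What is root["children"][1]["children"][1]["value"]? 5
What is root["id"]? 264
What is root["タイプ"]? "parent"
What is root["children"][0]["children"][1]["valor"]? 11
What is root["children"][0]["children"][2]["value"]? 3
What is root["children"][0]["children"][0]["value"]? 25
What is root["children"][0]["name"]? "node_693"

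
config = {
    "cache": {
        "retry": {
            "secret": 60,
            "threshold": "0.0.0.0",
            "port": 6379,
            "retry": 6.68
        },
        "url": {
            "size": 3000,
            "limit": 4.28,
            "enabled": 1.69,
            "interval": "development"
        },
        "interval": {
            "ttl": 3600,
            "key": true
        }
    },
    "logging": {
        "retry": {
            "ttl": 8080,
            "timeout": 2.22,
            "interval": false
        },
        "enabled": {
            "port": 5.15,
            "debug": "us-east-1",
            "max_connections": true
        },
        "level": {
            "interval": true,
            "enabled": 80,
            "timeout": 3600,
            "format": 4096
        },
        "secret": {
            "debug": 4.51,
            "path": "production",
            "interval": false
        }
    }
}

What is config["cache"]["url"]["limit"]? 4.28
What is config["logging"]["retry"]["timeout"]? 2.22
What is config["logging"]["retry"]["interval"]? False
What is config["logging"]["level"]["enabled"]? 80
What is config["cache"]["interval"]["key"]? True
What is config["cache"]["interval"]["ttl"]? 3600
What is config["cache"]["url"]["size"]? 3000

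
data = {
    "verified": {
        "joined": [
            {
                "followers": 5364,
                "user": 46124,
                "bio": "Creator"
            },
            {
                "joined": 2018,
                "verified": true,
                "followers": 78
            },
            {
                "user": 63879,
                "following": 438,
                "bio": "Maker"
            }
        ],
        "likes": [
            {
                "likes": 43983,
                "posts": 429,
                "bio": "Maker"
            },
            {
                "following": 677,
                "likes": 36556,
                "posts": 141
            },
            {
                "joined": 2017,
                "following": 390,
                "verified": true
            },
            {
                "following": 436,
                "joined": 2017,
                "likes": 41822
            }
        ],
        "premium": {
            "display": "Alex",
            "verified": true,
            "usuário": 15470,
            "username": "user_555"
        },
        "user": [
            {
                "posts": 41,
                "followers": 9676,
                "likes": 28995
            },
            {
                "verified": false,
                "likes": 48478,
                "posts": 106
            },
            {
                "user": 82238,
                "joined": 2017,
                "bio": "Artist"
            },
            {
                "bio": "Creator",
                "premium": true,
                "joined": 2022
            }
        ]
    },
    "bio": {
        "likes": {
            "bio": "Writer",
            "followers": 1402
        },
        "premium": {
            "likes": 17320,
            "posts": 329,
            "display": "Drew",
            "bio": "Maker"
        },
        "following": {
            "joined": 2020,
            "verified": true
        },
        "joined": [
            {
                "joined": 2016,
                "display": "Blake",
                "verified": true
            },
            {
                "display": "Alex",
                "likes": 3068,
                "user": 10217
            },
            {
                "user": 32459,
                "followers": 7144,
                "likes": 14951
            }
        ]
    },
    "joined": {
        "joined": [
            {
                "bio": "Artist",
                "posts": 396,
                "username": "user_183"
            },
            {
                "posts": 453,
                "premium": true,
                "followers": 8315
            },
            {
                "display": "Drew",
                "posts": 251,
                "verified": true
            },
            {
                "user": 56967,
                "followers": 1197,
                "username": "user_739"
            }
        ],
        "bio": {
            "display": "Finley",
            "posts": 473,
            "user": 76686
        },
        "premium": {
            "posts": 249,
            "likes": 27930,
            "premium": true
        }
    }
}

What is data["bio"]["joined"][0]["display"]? "Blake"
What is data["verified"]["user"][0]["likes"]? 28995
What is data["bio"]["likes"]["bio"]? "Writer"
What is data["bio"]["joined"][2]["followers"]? 7144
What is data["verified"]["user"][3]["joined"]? 2022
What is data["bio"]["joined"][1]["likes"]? 3068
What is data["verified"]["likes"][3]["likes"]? 41822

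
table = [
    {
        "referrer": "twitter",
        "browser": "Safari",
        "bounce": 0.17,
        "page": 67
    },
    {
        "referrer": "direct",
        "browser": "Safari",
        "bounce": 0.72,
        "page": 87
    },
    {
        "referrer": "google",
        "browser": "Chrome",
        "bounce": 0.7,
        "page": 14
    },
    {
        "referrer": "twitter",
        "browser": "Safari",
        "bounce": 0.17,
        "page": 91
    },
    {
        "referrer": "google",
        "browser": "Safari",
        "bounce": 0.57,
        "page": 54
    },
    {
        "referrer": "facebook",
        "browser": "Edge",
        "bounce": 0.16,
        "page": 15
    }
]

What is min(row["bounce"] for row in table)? 0.16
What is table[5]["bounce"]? 0.16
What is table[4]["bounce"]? 0.57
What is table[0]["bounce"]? 0.17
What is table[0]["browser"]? "Safari"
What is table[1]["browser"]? "Safari"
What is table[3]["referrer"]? "twitter"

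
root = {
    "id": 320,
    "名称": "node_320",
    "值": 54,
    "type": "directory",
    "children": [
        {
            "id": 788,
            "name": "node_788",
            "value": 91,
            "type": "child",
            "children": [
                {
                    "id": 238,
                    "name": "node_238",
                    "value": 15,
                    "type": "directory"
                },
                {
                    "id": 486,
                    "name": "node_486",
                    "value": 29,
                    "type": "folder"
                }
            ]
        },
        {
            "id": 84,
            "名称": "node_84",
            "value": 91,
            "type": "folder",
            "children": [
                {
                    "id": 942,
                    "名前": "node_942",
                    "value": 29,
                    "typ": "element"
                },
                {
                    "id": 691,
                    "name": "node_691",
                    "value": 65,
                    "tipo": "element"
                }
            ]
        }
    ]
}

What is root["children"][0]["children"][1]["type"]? "folder"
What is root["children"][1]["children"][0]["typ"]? "element"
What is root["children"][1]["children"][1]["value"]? 65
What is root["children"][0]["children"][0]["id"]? 238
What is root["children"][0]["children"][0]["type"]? "directory"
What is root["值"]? 54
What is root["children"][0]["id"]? 788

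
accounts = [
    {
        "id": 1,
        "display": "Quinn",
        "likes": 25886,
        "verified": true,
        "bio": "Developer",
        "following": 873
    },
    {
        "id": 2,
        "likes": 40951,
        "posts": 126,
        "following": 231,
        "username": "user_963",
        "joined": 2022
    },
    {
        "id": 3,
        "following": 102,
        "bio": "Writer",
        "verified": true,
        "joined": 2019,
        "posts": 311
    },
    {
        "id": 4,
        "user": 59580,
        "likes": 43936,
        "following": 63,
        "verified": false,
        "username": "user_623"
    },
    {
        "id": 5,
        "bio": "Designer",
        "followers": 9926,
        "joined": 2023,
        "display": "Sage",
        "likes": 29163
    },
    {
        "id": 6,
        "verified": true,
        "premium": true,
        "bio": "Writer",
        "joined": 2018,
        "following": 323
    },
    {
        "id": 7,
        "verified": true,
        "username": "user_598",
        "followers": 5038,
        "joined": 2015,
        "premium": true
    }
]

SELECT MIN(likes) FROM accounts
25886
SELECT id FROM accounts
[1, 2, 3, 4, 5, 6, 7]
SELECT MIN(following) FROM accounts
63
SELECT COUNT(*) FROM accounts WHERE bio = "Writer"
2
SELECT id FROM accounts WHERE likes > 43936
[]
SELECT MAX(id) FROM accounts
7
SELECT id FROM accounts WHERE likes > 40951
[4]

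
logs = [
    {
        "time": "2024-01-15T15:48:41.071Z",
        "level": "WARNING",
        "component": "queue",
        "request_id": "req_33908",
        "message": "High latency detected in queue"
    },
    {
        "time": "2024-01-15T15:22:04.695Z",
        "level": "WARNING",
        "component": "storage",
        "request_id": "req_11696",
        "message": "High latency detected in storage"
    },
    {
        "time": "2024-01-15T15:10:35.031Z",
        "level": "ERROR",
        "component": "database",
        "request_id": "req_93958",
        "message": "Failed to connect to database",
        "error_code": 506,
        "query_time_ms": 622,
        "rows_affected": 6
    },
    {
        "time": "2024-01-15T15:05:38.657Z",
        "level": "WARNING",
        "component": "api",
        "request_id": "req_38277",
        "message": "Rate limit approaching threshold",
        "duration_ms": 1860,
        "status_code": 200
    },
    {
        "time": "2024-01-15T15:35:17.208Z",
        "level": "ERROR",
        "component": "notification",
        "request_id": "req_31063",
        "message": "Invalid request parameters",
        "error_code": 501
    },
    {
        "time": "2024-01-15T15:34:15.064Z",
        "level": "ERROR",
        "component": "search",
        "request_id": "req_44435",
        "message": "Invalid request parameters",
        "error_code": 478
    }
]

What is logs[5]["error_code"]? 478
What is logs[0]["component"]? "queue"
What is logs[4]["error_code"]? 501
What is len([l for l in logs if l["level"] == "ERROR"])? 3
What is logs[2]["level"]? "ERROR"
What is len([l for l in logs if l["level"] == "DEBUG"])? 0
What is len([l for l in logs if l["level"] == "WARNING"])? 3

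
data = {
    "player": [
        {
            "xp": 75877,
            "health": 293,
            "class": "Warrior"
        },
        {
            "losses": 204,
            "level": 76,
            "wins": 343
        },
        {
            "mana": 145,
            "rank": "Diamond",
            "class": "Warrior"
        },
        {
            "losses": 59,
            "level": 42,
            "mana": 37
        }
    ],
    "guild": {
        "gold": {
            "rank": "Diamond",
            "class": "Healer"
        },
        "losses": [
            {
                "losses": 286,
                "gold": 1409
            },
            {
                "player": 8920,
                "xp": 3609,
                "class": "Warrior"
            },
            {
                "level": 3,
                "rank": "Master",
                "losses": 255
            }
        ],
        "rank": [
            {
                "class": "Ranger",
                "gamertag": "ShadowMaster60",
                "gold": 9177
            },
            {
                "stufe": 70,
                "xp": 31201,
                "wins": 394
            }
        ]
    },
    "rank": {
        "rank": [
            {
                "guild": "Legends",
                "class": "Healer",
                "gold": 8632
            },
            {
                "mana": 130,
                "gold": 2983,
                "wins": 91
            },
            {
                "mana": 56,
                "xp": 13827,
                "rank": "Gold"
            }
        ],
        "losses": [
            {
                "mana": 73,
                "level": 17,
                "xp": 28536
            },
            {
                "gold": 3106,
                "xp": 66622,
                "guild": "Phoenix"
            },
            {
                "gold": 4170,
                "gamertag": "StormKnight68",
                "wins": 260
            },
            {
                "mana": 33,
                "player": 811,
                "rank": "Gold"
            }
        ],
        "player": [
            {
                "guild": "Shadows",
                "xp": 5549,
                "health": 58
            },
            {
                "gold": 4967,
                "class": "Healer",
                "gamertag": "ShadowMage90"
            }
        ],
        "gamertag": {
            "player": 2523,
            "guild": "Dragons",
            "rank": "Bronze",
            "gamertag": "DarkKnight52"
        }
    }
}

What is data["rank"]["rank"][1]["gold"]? 2983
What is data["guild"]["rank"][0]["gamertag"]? "ShadowMaster60"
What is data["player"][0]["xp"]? 75877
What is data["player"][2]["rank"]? "Diamond"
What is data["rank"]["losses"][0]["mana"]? 73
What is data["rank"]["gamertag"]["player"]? 2523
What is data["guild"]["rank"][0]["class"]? "Ranger"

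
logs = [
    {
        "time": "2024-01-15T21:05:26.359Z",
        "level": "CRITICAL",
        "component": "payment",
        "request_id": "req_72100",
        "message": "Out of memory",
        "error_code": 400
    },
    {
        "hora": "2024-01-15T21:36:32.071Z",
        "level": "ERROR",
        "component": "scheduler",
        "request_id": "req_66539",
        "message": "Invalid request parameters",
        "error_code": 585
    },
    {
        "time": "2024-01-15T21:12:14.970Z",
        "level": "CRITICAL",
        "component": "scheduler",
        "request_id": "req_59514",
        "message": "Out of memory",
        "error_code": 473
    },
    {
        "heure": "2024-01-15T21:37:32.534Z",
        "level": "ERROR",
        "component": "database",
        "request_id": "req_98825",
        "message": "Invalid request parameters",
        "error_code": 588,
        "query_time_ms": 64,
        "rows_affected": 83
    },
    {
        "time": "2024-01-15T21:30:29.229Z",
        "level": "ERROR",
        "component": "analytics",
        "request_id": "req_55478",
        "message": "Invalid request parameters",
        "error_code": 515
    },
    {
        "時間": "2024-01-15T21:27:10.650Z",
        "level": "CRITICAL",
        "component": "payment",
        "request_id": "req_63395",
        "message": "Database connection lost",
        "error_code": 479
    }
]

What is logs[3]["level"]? "ERROR"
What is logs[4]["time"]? "2024-01-15T21:30:29.229Z"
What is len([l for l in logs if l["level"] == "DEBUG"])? 0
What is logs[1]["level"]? "ERROR"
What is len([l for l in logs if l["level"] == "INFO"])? 0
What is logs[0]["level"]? "CRITICAL"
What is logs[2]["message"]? "Out of memory"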